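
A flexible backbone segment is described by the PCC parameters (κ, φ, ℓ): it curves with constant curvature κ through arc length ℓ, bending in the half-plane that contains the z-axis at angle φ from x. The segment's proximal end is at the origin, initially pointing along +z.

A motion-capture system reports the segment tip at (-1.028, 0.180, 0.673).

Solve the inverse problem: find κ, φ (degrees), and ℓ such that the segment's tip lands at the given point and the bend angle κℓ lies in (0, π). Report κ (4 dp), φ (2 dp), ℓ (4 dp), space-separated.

1.3535 170.07 1.4747

ρ = √(x²+y²) = √(-1.028² + 0.180²) = 1.04364
φ = atan2(y, x) mod 360° = atan2(0.180, -1.028) = 170.0683°
|p|² = ρ² + z² = 1.04364² + 0.673² = 1.54211
κ = 2ρ / |p|² = 2×1.04364 / 1.54211 = 1.35352
θ = 2·atan2(ρ, z) = 2·atan2(1.04364, 0.673) = 1.99609 rad
ℓ = θ/κ = 1.99609/1.35352 = 1.47474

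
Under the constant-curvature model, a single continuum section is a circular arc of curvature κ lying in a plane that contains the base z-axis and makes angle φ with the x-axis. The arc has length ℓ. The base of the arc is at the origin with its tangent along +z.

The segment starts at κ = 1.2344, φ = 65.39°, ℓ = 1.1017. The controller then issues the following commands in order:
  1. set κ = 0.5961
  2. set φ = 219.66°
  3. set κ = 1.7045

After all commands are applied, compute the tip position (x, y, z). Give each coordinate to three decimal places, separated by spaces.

initial: κ=1.2344, φ=65.39°, ℓ=1.1017
cmd 1: set κ=0.5961 → (κ,φ,ℓ)=(0.5961,65.39°,1.1017) → tip=(0.1453,0.3172,1.0242)
cmd 2: set φ=219.66° → (κ,φ,ℓ)=(0.5961,219.66°,1.1017) → tip=(-0.2686,-0.2227,1.0242)
cmd 3: set κ=1.7045 → (κ,φ,ℓ)=(1.7045,219.66°,1.1017) → tip=(-0.5882,-0.4876,0.5592)

-0.588 -0.488 0.559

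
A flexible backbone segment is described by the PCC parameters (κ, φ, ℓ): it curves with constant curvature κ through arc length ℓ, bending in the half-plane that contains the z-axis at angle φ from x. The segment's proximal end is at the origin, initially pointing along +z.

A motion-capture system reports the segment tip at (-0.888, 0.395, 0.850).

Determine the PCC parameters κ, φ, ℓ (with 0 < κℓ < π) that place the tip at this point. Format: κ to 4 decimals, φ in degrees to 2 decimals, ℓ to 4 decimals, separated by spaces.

1.1660 156.02 1.4618

ρ = √(x²+y²) = √(-0.888² + 0.395²) = 0.97189
φ = atan2(y, x) mod 360° = atan2(0.395, -0.888) = 156.0196°
|p|² = ρ² + z² = 0.97189² + 0.850² = 1.66707
κ = 2ρ / |p|² = 2×0.97189 / 1.66707 = 1.16599
θ = 2·atan2(ρ, z) = 2·atan2(0.97189, 0.850) = 1.70440 rad
ℓ = θ/κ = 1.70440/1.16599 = 1.46177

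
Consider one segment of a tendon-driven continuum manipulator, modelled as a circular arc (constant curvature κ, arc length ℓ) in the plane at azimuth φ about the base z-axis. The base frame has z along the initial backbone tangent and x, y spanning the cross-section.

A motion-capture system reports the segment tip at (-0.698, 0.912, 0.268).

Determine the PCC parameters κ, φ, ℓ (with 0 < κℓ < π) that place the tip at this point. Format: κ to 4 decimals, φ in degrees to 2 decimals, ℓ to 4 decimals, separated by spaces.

ρ = √(x²+y²) = √(-0.698² + 0.912²) = 1.14845
φ = atan2(y, x) mod 360° = atan2(0.912, -0.698) = 127.4287°
|p|² = ρ² + z² = 1.14845² + 0.268² = 1.39077
κ = 2ρ / |p|² = 2×1.14845 / 1.39077 = 1.65154
θ = 2·atan2(ρ, z) = 2·atan2(1.14845, 0.268) = 2.68308 rad
ℓ = θ/κ = 2.68308/1.65154 = 1.62460

1.6515 127.43 1.6246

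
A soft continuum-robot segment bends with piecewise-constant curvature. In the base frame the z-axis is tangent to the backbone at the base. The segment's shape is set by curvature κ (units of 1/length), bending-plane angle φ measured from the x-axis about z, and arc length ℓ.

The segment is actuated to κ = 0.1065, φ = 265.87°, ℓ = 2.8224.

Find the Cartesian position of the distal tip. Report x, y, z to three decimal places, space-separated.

-0.030 -0.420 2.780

θ = κ·ℓ = 0.1065 × 2.8224 = 0.30059 rad
ρ = (1 − cos θ)/κ = (1 − 0.95516)/0.1065 = 0.42100
z = sin θ / κ = 0.29608/0.1065 = 2.78009
x = ρ cos φ = 0.42100 × cos(265.87°) = -0.03032
y = ρ sin φ = 0.42100 × sin(265.87°) = -0.41991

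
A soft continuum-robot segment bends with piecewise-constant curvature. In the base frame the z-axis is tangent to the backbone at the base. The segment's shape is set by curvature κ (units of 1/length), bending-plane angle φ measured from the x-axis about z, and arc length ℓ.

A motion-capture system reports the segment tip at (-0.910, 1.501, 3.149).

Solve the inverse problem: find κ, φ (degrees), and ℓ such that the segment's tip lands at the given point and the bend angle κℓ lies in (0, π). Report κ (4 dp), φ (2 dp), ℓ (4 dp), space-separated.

ρ = √(x²+y²) = √(-0.910² + 1.501²) = 1.75531
φ = atan2(y, x) mod 360° = atan2(1.501, -0.910) = 121.2269°
|p|² = ρ² + z² = 1.75531² + 3.149² = 12.99730
κ = 2ρ / |p|² = 2×1.75531 / 12.99730 = 0.27010
θ = 2·atan2(ρ, z) = 2·atan2(1.75531, 3.149) = 1.01704 rad
ℓ = θ/κ = 1.01704/0.27010 = 3.76537

0.2701 121.23 3.7654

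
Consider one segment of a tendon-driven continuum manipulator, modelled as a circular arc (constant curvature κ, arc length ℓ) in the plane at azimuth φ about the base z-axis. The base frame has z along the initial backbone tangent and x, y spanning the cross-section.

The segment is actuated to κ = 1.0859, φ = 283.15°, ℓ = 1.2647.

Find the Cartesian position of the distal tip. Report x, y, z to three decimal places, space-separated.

0.168 -0.721 0.903

θ = κ·ℓ = 1.0859 × 1.2647 = 1.37334 rad
ρ = (1 − cos θ)/κ = (1 − 0.19618)/1.0859 = 0.74024
z = sin θ / κ = 0.98057/1.0859 = 0.90300
x = ρ cos φ = 0.74024 × cos(283.15°) = 0.16840
y = ρ sin φ = 0.74024 × sin(283.15°) = -0.72083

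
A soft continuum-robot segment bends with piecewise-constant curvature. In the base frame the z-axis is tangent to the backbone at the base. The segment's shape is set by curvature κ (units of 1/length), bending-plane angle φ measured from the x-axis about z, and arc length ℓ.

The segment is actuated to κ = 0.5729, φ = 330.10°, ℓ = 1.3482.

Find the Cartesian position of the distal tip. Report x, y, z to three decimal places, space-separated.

θ = κ·ℓ = 0.5729 × 1.3482 = 0.77238 rad
ρ = (1 − cos θ)/κ = (1 − 0.71625)/0.5729 = 0.49529
z = sin θ / κ = 0.69784/0.5729 = 1.21809
x = ρ cos φ = 0.49529 × cos(330.10°) = 0.42936
y = ρ sin φ = 0.49529 × sin(330.10°) = -0.24690

0.429 -0.247 1.218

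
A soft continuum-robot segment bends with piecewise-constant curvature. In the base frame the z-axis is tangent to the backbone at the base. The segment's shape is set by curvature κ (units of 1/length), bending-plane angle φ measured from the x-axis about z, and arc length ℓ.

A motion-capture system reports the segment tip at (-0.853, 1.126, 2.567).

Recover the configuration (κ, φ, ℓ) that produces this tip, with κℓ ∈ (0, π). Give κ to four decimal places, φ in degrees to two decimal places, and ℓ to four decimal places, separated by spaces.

0.3291 127.15 3.0574

ρ = √(x²+y²) = √(-0.853² + 1.126²) = 1.41262
φ = atan2(y, x) mod 360° = atan2(1.126, -0.853) = 127.1457°
|p|² = ρ² + z² = 1.41262² + 2.567² = 8.58497
κ = 2ρ / |p|² = 2×1.41262 / 8.58497 = 0.32909
θ = 2·atan2(ρ, z) = 2·atan2(1.41262, 2.567) = 1.00614 rad
ℓ = θ/κ = 1.00614/0.32909 = 3.05735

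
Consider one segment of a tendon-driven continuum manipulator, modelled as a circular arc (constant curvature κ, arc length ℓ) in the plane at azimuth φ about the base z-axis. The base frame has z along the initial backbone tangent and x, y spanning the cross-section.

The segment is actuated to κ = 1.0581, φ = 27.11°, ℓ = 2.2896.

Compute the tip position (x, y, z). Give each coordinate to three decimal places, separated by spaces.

1.474 0.755 0.622

θ = κ·ℓ = 1.0581 × 2.2896 = 2.42263 rad
ρ = (1 − cos θ)/κ = (1 − -0.75249)/1.0581 = 1.65626
z = sin θ / κ = 0.65861/1.0581 = 0.62244
x = ρ cos φ = 1.65626 × cos(27.11°) = 1.47429
y = ρ sin φ = 1.65626 × sin(27.11°) = 0.75476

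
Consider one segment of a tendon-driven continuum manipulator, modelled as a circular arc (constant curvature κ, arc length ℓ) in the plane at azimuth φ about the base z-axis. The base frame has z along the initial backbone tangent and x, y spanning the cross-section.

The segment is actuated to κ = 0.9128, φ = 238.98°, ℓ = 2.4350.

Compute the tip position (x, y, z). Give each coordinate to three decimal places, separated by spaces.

-0.907 -1.508 0.871

θ = κ·ℓ = 0.9128 × 2.4350 = 2.22267 rad
ρ = (1 − cos θ)/κ = (1 − -0.60668)/0.9128 = 1.76016
z = sin θ / κ = 0.79495/0.9128 = 0.87089
x = ρ cos φ = 1.76016 × cos(238.98°) = -0.90708
y = ρ sin φ = 1.76016 × sin(238.98°) = -1.50844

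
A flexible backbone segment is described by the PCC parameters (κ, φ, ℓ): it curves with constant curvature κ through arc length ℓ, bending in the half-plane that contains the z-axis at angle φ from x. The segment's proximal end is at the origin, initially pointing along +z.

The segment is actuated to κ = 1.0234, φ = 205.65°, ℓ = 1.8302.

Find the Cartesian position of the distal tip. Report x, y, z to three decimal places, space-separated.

θ = κ·ℓ = 1.0234 × 1.8302 = 1.87303 rad
ρ = (1 − cos θ)/κ = (1 − -0.29765)/1.0234 = 1.26798
z = sin θ / κ = 0.95467/1.0234 = 0.93285
x = ρ cos φ = 1.26798 × cos(205.65°) = -1.14303
y = ρ sin φ = 1.26798 × sin(205.65°) = -0.54887

-1.143 -0.549 0.933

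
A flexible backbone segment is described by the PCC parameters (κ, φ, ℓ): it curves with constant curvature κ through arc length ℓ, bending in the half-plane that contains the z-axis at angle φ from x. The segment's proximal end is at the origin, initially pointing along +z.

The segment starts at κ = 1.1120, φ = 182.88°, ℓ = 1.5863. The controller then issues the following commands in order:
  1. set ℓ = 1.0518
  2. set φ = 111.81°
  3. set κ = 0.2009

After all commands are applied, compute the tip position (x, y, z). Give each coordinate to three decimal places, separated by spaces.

-0.041 0.103 1.044

initial: κ=1.1120, φ=182.88°, ℓ=1.5863
cmd 1: set ℓ=1.0518 → (κ,φ,ℓ)=(1.1120,182.88°,1.0518) → tip=(-0.5474,-0.0275,0.8279)
cmd 2: set φ=111.81° → (κ,φ,ℓ)=(1.1120,111.81°,1.0518) → tip=(-0.2036,0.5089,0.8279)
cmd 3: set κ=0.2009 → (κ,φ,ℓ)=(0.2009,111.81°,1.0518) → tip=(-0.0411,0.1028,1.0440)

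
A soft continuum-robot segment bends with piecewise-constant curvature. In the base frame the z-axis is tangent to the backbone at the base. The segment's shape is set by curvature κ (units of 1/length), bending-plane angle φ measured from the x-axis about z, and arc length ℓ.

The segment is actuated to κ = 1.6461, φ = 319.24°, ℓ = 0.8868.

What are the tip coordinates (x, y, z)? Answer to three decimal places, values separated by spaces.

0.409 -0.353 0.604

θ = κ·ℓ = 1.6461 × 0.8868 = 1.45976 rad
ρ = (1 − cos θ)/κ = (1 − 0.11081)/1.6461 = 0.54018
z = sin θ / κ = 0.99384/1.6461 = 0.60376
x = ρ cos φ = 0.54018 × cos(319.24°) = 0.40916
y = ρ sin φ = 0.54018 × sin(319.24°) = -0.35268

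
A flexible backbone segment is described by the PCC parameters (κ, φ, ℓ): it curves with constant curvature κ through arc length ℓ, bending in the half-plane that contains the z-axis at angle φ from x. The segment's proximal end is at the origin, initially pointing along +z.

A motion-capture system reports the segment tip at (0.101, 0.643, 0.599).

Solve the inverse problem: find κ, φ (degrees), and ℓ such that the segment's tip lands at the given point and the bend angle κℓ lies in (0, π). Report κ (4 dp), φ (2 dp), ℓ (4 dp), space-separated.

1.6637 81.07 0.9940

ρ = √(x²+y²) = √(0.101² + 0.643²) = 0.65088
φ = atan2(y, x) mod 360° = atan2(0.643, 0.101) = 81.0731°
|p|² = ρ² + z² = 0.65088² + 0.599² = 0.78245
κ = 2ρ / |p|² = 2×0.65088 / 0.78245 = 1.66371
θ = 2·atan2(ρ, z) = 2·atan2(0.65088, 0.599) = 1.65377 rad
ℓ = θ/κ = 1.65377/1.66371 = 0.99403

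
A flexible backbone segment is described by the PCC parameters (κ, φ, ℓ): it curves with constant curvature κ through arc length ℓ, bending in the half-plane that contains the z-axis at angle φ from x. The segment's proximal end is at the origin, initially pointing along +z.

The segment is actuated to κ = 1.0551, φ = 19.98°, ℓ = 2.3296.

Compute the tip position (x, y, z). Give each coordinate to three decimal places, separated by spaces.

1.581 0.575 0.599

θ = κ·ℓ = 1.0551 × 2.3296 = 2.45796 rad
ρ = (1 − cos θ)/κ = (1 − -0.77528)/1.0551 = 1.68257
z = sin θ / κ = 0.63161/1.0551 = 0.59863
x = ρ cos φ = 1.68257 × cos(19.98°) = 1.58130
y = ρ sin φ = 1.68257 × sin(19.98°) = 0.57492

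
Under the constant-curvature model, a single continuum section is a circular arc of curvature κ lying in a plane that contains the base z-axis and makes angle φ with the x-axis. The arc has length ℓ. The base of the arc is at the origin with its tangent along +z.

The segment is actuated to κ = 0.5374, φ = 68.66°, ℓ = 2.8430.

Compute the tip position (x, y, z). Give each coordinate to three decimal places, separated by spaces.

0.648 1.659 1.859

θ = κ·ℓ = 0.5374 × 2.8430 = 1.52783 rad
ρ = (1 − cos θ)/κ = (1 − 0.04295)/0.5374 = 1.78088
z = sin θ / κ = 0.99908/0.5374 = 1.85909
x = ρ cos φ = 1.78088 × cos(68.66°) = 0.64807
y = ρ sin φ = 1.78088 × sin(68.66°) = 1.65878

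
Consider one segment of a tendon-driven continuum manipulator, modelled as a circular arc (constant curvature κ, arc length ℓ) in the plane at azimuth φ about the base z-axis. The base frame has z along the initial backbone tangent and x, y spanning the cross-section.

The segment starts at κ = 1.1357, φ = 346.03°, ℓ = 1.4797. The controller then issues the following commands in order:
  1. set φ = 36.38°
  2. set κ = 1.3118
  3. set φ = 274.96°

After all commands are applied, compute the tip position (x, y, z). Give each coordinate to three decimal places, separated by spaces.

initial: κ=1.1357, φ=346.03°, ℓ=1.4797
cmd 1: set φ=36.38° → (κ,φ,ℓ)=(1.1357,36.38°,1.4797) → tip=(0.7865,0.5794,0.8752)
cmd 2: set κ=1.3118 → (κ,φ,ℓ)=(1.3118,36.38°,1.4797) → tip=(0.8358,0.6158,0.7106)
cmd 3: set φ=274.96° → (κ,φ,ℓ)=(1.3118,274.96°,1.4797) → tip=(0.0898,-1.0343,0.7106)

0.090 -1.034 0.711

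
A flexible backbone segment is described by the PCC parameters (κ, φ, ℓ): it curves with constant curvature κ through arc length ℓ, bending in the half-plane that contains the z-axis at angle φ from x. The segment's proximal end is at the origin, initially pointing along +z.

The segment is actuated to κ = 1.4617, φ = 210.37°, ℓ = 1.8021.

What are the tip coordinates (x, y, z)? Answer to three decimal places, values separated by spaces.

θ = κ·ℓ = 1.4617 × 1.8021 = 2.63413 rad
ρ = (1 − cos θ)/κ = (1 − -0.87398)/1.4617 = 1.28206
z = sin θ / κ = 0.48596/1.4617 = 0.33246
x = ρ cos φ = 1.28206 × cos(210.37°) = -1.10613
y = ρ sin φ = 1.28206 × sin(210.37°) = -0.64818

-1.106 -0.648 0.332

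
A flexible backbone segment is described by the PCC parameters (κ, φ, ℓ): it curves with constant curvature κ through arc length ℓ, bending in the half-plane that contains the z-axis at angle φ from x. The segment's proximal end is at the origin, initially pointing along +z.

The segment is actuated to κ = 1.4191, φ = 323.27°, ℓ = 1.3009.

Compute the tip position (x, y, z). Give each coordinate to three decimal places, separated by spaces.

0.718 -0.536 0.678

θ = κ·ℓ = 1.4191 × 1.3009 = 1.84611 rad
ρ = (1 − cos θ)/κ = (1 − -0.27185)/1.4191 = 0.89623
z = sin θ / κ = 0.96234/1.4191 = 0.67813
x = ρ cos φ = 0.89623 × cos(323.27°) = 0.71830
y = ρ sin φ = 0.89623 × sin(323.27°) = -0.53599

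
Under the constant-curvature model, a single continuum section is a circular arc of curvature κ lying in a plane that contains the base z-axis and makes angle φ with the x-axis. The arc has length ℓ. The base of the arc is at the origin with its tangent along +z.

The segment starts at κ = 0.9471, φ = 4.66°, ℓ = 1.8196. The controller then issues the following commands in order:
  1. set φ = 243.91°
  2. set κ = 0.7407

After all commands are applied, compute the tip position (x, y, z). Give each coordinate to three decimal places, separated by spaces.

initial: κ=0.9471, φ=4.66°, ℓ=1.8196
cmd 1: set φ=243.91° → (κ,φ,ℓ)=(0.9471,243.91°,1.8196) → tip=(-0.5349,-1.0924,1.0436)
cmd 2: set κ=0.7407 → (κ,φ,ℓ)=(0.7407,243.91°,1.8196) → tip=(-0.4624,-0.9443,1.3166)

-0.462 -0.944 1.317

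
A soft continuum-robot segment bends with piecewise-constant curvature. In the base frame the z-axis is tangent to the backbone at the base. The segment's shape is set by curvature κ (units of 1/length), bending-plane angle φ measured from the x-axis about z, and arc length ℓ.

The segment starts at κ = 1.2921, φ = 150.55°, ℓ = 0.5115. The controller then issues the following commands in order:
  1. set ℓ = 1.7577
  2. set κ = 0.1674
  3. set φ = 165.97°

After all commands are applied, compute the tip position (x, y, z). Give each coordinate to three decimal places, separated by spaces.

initial: κ=1.2921, φ=150.55°, ℓ=0.5115
cmd 1: set ℓ=1.7577 → (κ,φ,ℓ)=(1.2921,150.55°,1.7577) → tip=(-1.1083,0.6257,0.5918)
cmd 2: set κ=0.1674 → (κ,φ,ℓ)=(0.1674,150.55°,1.7577) → tip=(-0.2236,0.1262,1.7324)
cmd 3: set φ=165.97° → (κ,φ,ℓ)=(0.1674,165.97°,1.7577) → tip=(-0.2491,0.0622,1.7324)

-0.249 0.062 1.732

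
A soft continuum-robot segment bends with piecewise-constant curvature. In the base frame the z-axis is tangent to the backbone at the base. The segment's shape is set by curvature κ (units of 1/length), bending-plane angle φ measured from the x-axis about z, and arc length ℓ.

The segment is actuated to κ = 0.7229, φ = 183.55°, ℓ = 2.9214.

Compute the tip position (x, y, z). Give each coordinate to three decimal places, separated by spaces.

-2.092 -0.130 1.186

θ = κ·ℓ = 0.7229 × 2.9214 = 2.11188 rad
ρ = (1 − cos θ)/κ = (1 − -0.51507)/0.7229 = 2.09582
z = sin θ / κ = 0.85715/0.7229 = 1.18571
x = ρ cos φ = 2.09582 × cos(183.55°) = -2.09179
y = ρ sin φ = 2.09582 × sin(183.55°) = -0.12977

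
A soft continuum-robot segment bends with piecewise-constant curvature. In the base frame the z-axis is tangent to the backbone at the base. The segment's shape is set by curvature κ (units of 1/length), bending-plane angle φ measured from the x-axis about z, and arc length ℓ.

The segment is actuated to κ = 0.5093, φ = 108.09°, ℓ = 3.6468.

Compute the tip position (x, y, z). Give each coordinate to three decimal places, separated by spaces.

θ = κ·ℓ = 0.5093 × 3.6468 = 1.85732 rad
ρ = (1 − cos θ)/κ = (1 − -0.28261)/0.5093 = 2.51839
z = sin θ / κ = 0.95923/0.5093 = 1.88344
x = ρ cos φ = 2.51839 × cos(108.09°) = -0.78199
y = ρ sin φ = 2.51839 × sin(108.09°) = 2.39390

-0.782 2.394 1.883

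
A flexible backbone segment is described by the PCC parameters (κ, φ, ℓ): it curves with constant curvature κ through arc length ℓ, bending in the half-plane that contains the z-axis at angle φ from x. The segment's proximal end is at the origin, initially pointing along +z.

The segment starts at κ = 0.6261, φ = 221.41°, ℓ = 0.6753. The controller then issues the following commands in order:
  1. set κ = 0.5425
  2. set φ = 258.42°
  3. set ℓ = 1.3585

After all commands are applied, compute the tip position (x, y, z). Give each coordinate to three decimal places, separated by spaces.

-0.096 -0.469 1.239

initial: κ=0.6261, φ=221.41°, ℓ=0.6753
cmd 1: set κ=0.5425 → (κ,φ,ℓ)=(0.5425,221.41°,0.6753) → tip=(-0.0917,-0.0809,0.6603)
cmd 2: set φ=258.42° → (κ,φ,ℓ)=(0.5425,258.42°,0.6753) → tip=(-0.0246,-0.1198,0.6603)
cmd 3: set ℓ=1.3585 → (κ,φ,ℓ)=(0.5425,258.42°,1.3585) → tip=(-0.0960,-0.4686,1.2388)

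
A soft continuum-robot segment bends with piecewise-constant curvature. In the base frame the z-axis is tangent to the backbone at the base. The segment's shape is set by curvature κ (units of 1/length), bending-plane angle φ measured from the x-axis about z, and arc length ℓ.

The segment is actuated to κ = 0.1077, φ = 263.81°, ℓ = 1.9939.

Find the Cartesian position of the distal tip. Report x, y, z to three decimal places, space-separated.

-0.023 -0.212 1.979

θ = κ·ℓ = 0.1077 × 1.9939 = 0.21474 rad
ρ = (1 − cos θ)/κ = (1 − 0.97703)/0.1077 = 0.21327
z = sin θ / κ = 0.21310/0.1077 = 1.97861
x = ρ cos φ = 0.21327 × cos(263.81°) = -0.02300
y = ρ sin φ = 0.21327 × sin(263.81°) = -0.21202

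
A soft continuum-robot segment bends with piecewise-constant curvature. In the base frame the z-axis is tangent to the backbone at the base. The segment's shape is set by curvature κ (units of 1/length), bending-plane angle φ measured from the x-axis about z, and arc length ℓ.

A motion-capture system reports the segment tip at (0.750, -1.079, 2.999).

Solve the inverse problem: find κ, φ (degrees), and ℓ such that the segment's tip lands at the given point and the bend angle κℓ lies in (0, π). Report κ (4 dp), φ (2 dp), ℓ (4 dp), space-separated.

ρ = √(x²+y²) = √(0.750² + -1.079²) = 1.31406
φ = atan2(y, x) mod 360° = atan2(-1.079, 0.750) = 304.8027°
|p|² = ρ² + z² = 1.31406² + 2.999² = 10.72074
κ = 2ρ / |p|² = 2×1.31406 / 10.72074 = 0.24514
θ = 2·atan2(ρ, z) = 2·atan2(1.31406, 2.999) = 0.82594 rad
ℓ = θ/κ = 0.82594/0.24514 = 3.36921

0.2451 304.80 3.3692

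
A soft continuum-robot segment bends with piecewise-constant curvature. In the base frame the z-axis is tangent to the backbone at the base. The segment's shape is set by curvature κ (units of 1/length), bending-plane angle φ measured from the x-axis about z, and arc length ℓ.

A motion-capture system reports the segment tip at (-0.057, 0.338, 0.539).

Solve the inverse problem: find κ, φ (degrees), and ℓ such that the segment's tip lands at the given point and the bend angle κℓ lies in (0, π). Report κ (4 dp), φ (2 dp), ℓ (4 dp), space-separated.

ρ = √(x²+y²) = √(-0.057² + 0.338²) = 0.34277
φ = atan2(y, x) mod 360° = atan2(0.338, -0.057) = 99.5722°
|p|² = ρ² + z² = 0.34277² + 0.539² = 0.40801
κ = 2ρ / |p|² = 2×0.34277 / 0.40801 = 1.68020
θ = 2·atan2(ρ, z) = 2·atan2(0.34277, 0.539) = 1.13286 rad
ℓ = θ/κ = 1.13286/1.68020 = 0.67424

1.6802 99.57 0.6742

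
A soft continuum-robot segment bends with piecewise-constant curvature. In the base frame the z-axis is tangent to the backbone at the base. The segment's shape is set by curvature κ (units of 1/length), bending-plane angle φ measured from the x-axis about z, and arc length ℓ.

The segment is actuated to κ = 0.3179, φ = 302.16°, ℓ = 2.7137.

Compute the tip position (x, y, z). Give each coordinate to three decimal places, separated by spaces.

θ = κ·ℓ = 0.3179 × 2.7137 = 0.86269 rad
ρ = (1 − cos θ)/κ = (1 − 0.65040)/0.3179 = 1.09972
z = sin θ / κ = 0.75959/0.3179 = 2.38940
x = ρ cos φ = 1.09972 × cos(302.16°) = 0.58536
y = ρ sin φ = 1.09972 × sin(302.16°) = -0.93098

0.585 -0.931 2.389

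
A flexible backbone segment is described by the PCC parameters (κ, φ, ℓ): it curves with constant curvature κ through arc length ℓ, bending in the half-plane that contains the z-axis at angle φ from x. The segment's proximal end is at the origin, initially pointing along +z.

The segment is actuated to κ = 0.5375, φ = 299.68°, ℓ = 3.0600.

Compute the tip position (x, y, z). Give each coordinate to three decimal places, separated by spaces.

0.989 -1.736 1.855

θ = κ·ℓ = 0.5375 × 3.0600 = 1.64475 rad
ρ = (1 − cos θ)/κ = (1 − -0.07389)/0.5375 = 1.99793
z = sin θ / κ = 0.99727/0.5375 = 1.85538
x = ρ cos φ = 1.99793 × cos(299.68°) = 0.98928
y = ρ sin φ = 1.99793 × sin(299.68°) = -1.73581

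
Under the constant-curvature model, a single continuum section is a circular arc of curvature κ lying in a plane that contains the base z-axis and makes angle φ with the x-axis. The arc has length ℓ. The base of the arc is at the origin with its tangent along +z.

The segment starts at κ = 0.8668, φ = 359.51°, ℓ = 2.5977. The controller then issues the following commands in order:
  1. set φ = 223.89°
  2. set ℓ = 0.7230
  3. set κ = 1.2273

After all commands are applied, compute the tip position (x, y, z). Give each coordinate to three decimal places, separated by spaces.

-0.216 -0.208 0.632

initial: κ=0.8668, φ=359.51°, ℓ=2.5977
cmd 1: set φ=223.89° → (κ,φ,ℓ)=(0.8668,223.89°,2.5977) → tip=(-1.3548,-1.3033,0.8964)
cmd 2: set ℓ=0.7230 → (κ,φ,ℓ)=(0.8668,223.89°,0.7230) → tip=(-0.1580,-0.1520,0.6766)
cmd 3: set κ=1.2273 → (κ,φ,ℓ)=(1.2273,223.89°,0.7230) → tip=(-0.2164,-0.2082,0.6318)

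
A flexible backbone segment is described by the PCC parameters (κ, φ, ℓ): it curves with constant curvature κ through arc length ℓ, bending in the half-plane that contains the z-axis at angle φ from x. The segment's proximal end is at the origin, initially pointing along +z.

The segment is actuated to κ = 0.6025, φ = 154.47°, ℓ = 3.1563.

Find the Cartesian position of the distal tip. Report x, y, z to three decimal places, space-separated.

θ = κ·ℓ = 0.6025 × 3.1563 = 1.90167 rad
ρ = (1 − cos θ)/κ = (1 − -0.32487)/0.6025 = 2.19895
z = sin θ / κ = 0.94576/0.6025 = 1.56972
x = ρ cos φ = 2.19895 × cos(154.47°) = -1.98425
y = ρ sin φ = 2.19895 × sin(154.47°) = 0.94771

-1.984 0.948 1.570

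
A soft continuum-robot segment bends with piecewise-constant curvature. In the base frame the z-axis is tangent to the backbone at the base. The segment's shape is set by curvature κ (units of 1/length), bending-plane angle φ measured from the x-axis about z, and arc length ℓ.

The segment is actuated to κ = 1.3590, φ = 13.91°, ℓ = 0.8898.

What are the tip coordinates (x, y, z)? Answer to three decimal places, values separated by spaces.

0.462 0.114 0.688

θ = κ·ℓ = 1.3590 × 0.8898 = 1.20924 rad
ρ = (1 − cos θ)/κ = (1 − 0.35373)/1.3590 = 0.47555
z = sin θ / κ = 0.93535/1.3590 = 0.68826
x = ρ cos φ = 0.47555 × cos(13.91°) = 0.46160
y = ρ sin φ = 0.47555 × sin(13.91°) = 0.11432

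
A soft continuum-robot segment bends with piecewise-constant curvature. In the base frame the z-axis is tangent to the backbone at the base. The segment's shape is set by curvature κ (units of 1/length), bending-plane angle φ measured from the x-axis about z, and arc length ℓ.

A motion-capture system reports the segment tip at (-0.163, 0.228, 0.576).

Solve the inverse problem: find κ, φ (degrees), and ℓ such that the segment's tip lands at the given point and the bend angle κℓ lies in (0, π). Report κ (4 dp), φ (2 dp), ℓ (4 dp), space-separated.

ρ = √(x²+y²) = √(-0.163² + 0.228²) = 0.28027
φ = atan2(y, x) mod 360° = atan2(0.228, -0.163) = 125.5614°
|p|² = ρ² + z² = 0.28027² + 0.576² = 0.41033
κ = 2ρ / |p|² = 2×0.28027 / 0.41033 = 1.36609
θ = 2·atan2(ρ, z) = 2·atan2(0.28027, 0.576) = 0.90572 rad
ℓ = θ/κ = 0.90572/1.36609 = 0.66300

1.3661 125.56 0.6630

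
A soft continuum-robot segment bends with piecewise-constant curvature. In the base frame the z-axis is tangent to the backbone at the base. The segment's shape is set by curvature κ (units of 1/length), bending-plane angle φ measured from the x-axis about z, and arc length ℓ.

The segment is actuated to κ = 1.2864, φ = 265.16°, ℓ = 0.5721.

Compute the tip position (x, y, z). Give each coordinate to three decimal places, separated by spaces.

θ = κ·ℓ = 1.2864 × 0.5721 = 0.73595 rad
ρ = (1 − cos θ)/κ = (1 − 0.74119)/1.2864 = 0.20119
z = sin θ / κ = 0.67129/1.2864 = 0.52184
x = ρ cos φ = 0.20119 × cos(265.16°) = -0.01697
y = ρ sin φ = 0.20119 × sin(265.16°) = -0.20047

-0.017 -0.200 0.522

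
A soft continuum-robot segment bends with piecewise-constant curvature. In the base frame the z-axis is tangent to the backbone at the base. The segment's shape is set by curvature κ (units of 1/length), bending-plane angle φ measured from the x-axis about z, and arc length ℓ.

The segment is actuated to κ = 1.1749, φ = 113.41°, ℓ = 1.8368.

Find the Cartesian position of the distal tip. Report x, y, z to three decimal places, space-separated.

-0.526 1.214 0.709

θ = κ·ℓ = 1.1749 × 1.8368 = 2.15806 rad
ρ = (1 − cos θ)/κ = (1 − -0.55408)/1.1749 = 1.32274
z = sin θ / κ = 0.83246/1.1749 = 0.70854
x = ρ cos φ = 1.32274 × cos(113.41°) = -0.52553
y = ρ sin φ = 1.32274 × sin(113.41°) = 1.21386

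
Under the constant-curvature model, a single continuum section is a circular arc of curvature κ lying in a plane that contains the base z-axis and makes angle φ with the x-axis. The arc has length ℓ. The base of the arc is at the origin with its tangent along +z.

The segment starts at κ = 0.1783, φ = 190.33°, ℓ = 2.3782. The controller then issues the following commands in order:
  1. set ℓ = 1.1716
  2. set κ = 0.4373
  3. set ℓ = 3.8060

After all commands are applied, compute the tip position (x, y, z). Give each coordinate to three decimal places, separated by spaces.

-2.460 -0.448 2.277

initial: κ=0.1783, φ=190.33°, ℓ=2.3782
cmd 1: set ℓ=1.1716 → (κ,φ,ℓ)=(0.1783,190.33°,1.1716) → tip=(-0.1200,-0.0219,1.1631)
cmd 2: set κ=0.4373 → (κ,φ,ℓ)=(0.4373,190.33°,1.1716) → tip=(-0.2889,-0.0527,1.1210)
cmd 3: set ℓ=3.8060 → (κ,φ,ℓ)=(0.4373,190.33°,3.8060) → tip=(-2.4599,-0.4484,2.2768)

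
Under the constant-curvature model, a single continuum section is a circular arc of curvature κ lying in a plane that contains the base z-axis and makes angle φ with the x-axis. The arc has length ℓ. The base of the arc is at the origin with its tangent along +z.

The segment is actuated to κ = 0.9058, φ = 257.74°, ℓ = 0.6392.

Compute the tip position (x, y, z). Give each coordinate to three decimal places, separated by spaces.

θ = κ·ℓ = 0.9058 × 0.6392 = 0.57899 rad
ρ = (1 − cos θ)/κ = (1 − 0.83702)/0.9058 = 0.17993
z = sin θ / κ = 0.54718/0.9058 = 0.60408
x = ρ cos φ = 0.17993 × cos(257.74°) = -0.03821
y = ρ sin φ = 0.17993 × sin(257.74°) = -0.17583

-0.038 -0.176 0.604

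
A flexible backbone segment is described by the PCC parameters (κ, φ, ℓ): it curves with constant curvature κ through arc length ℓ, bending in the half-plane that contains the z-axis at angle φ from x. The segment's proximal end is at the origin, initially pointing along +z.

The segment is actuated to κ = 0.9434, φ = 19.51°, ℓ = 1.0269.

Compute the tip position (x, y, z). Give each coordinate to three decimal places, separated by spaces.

0.433 0.154 0.874

θ = κ·ℓ = 0.9434 × 1.0269 = 0.96878 rad
ρ = (1 − cos θ)/κ = (1 − 0.56631)/0.9434 = 0.45971
z = sin θ / κ = 0.82419/0.9434 = 0.87364
x = ρ cos φ = 0.45971 × cos(19.51°) = 0.43332
y = ρ sin φ = 0.45971 × sin(19.51°) = 0.15353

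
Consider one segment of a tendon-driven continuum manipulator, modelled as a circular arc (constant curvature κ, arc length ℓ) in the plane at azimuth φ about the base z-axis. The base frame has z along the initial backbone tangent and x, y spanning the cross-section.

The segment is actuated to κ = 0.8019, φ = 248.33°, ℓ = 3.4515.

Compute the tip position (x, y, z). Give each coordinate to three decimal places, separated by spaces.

-0.889 -2.238 0.455

θ = κ·ℓ = 0.8019 × 3.4515 = 2.76776 rad
ρ = (1 − cos θ)/κ = (1 − -0.93093)/0.8019 = 2.40795
z = sin θ / κ = 0.36519/0.8019 = 0.45540
x = ρ cos φ = 2.40795 × cos(248.33°) = -0.88916
y = ρ sin φ = 2.40795 × sin(248.33°) = -2.23777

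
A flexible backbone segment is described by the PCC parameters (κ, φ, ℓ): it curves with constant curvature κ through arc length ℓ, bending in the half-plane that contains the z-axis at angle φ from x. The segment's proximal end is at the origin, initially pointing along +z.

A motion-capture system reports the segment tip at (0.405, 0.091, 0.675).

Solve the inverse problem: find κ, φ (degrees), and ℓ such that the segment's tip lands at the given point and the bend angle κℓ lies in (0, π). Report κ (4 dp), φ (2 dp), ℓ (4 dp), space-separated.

ρ = √(x²+y²) = √(0.405² + 0.091²) = 0.41510
φ = atan2(y, x) mod 360° = atan2(0.091, 0.405) = 12.6636°
|p|² = ρ² + z² = 0.41510² + 0.675² = 0.62793
κ = 2ρ / |p|² = 2×0.41510 / 0.62793 = 1.32211
θ = 2·atan2(ρ, z) = 2·atan2(0.41510, 0.675) = 1.10269 rad
ℓ = θ/κ = 1.10269/1.32211 = 0.83404

1.3221 12.66 0.8340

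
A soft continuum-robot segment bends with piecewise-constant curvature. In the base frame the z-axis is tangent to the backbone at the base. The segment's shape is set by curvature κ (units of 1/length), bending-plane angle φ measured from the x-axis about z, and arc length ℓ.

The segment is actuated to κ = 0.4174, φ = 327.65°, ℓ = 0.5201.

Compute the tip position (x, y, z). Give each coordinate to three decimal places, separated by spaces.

θ = κ·ℓ = 0.4174 × 0.5201 = 0.21709 rad
ρ = (1 − cos θ)/κ = (1 − 0.97653)/0.4174 = 0.05623
z = sin θ / κ = 0.21539/0.4174 = 0.51602
x = ρ cos φ = 0.05623 × cos(327.65°) = 0.04751
y = ρ sin φ = 0.05623 × sin(327.65°) = -0.03009

0.048 -0.030 0.516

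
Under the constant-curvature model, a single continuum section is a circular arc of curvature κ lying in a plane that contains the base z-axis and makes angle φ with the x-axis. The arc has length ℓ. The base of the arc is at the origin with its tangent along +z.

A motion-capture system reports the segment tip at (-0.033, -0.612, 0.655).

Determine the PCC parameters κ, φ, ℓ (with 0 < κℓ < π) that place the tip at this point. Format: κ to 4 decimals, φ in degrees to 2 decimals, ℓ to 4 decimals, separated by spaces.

ρ = √(x²+y²) = √(-0.033² + -0.612²) = 0.61289
φ = atan2(y, x) mod 360° = atan2(-0.612, -0.033) = 266.9135°
|p|² = ρ² + z² = 0.61289² + 0.655² = 0.80466
κ = 2ρ / |p|² = 2×0.61289 / 0.80466 = 1.52335
θ = 2·atan2(ρ, z) = 2·atan2(0.61289, 0.655) = 1.50439 rad
ℓ = θ/κ = 1.50439/1.52335 = 0.98755

1.5234 266.91 0.9876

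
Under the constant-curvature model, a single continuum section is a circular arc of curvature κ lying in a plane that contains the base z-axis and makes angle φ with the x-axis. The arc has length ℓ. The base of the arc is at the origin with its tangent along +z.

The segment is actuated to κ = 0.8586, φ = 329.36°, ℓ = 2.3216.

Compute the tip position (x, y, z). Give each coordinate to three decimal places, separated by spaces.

θ = κ·ℓ = 0.8586 × 2.3216 = 1.99333 rad
ρ = (1 − cos θ)/κ = (1 − -0.41007)/0.8586 = 1.64229
z = sin θ / κ = 0.91205/0.8586 = 1.06226
x = ρ cos φ = 1.64229 × cos(329.36°) = 1.41300
y = ρ sin φ = 1.64229 × sin(329.36°) = -0.83698

1.413 -0.837 1.062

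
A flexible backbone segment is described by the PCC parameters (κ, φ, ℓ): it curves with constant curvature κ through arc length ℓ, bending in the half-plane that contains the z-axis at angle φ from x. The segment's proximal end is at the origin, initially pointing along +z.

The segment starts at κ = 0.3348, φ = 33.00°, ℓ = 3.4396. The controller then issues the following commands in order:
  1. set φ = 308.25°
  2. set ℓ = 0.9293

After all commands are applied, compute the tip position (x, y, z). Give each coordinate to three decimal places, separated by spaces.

0.089 -0.113 0.914

initial: κ=0.3348, φ=33.00°, ℓ=3.4396
cmd 1: set φ=308.25° → (κ,φ,ℓ)=(0.3348,308.25°,3.4396) → tip=(1.0965,-1.3908,2.7282)
cmd 2: set ℓ=0.9293 → (κ,φ,ℓ)=(0.3348,308.25°,0.9293) → tip=(0.0888,-0.1126,0.9144)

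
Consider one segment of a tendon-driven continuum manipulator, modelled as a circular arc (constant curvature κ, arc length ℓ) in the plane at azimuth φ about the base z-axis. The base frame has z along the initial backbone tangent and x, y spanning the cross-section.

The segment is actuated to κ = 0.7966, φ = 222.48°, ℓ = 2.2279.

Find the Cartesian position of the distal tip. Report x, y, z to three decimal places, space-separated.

θ = κ·ℓ = 0.7966 × 2.2279 = 1.77475 rad
ρ = (1 − cos θ)/κ = (1 − -0.20254)/0.7966 = 1.50959
z = sin θ / κ = 0.97927/0.7966 = 1.22932
x = ρ cos φ = 1.50959 × cos(222.48°) = -1.11334
y = ρ sin φ = 1.50959 × sin(222.48°) = -1.01947

-1.113 -1.019 1.229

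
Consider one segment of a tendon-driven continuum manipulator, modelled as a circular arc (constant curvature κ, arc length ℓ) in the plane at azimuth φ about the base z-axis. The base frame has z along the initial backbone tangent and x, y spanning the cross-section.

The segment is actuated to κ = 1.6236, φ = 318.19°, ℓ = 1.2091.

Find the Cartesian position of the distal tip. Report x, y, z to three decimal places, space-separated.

0.635 -0.568 0.569

θ = κ·ℓ = 1.6236 × 1.2091 = 1.96309 rad
ρ = (1 − cos θ)/κ = (1 − -0.38231)/1.6236 = 0.85139
z = sin θ / κ = 0.92403/1.6236 = 0.56913
x = ρ cos φ = 0.85139 × cos(318.19°) = 0.63459
y = ρ sin φ = 0.85139 × sin(318.19°) = -0.56759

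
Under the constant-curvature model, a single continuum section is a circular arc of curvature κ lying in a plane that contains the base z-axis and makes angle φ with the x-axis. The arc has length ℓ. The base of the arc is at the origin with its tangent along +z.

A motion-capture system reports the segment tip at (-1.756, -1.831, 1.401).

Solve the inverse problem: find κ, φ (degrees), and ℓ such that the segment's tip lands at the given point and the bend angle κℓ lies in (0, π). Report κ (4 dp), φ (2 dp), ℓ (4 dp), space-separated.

0.6041 226.20 3.5299

ρ = √(x²+y²) = √(-1.756² + -1.831²) = 2.53695
φ = atan2(y, x) mod 360° = atan2(-1.831, -1.756) = 226.1978°
|p|² = ρ² + z² = 2.53695² + 1.401² = 8.39890
κ = 2ρ / |p|² = 2×2.53695 / 8.39890 = 0.60411
θ = 2·atan2(ρ, z) = 2·atan2(2.53695, 1.401) = 2.13247 rad
ℓ = θ/κ = 2.13247/0.60411 = 3.52992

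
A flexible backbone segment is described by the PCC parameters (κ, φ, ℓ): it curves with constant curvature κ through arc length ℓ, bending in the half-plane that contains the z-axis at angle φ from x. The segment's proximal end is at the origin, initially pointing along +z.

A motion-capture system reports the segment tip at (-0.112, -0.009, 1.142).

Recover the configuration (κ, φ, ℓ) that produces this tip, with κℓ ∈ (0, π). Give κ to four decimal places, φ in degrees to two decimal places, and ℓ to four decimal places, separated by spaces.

0.1707 184.59 1.1494

ρ = √(x²+y²) = √(-0.112² + -0.009²) = 0.11236
φ = atan2(y, x) mod 360° = atan2(-0.009, -0.112) = 184.5943°
|p|² = ρ² + z² = 0.11236² + 1.142² = 1.31679
κ = 2ρ / |p|² = 2×0.11236 / 1.31679 = 0.17066
θ = 2·atan2(ρ, z) = 2·atan2(0.11236, 1.142) = 0.19615 rad
ℓ = θ/κ = 0.19615/0.17066 = 1.14936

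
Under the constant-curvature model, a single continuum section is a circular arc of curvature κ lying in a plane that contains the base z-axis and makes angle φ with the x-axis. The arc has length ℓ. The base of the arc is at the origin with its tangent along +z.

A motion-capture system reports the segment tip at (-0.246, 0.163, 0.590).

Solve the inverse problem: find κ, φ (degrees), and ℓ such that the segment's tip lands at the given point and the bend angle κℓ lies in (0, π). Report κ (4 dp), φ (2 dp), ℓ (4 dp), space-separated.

1.3562 146.47 0.6839

ρ = √(x²+y²) = √(-0.246² + 0.163²) = 0.29510
φ = atan2(y, x) mod 360° = atan2(0.163, -0.246) = 146.4715°
|p|² = ρ² + z² = 0.29510² + 0.590² = 0.43518
κ = 2ρ / |p|² = 2×0.29510 / 0.43518 = 1.35621
θ = 2·atan2(ρ, z) = 2·atan2(0.29510, 0.590) = 0.92757 rad
ℓ = θ/κ = 0.92757/1.35621 = 0.68394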